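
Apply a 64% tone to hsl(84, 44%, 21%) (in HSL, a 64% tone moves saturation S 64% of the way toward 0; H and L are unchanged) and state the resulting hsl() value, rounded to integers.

S moves 64% from 44 toward 0: 44 − 28.16 = 15.84 → 16.
H and L are unchanged.

hsl(84, 16%, 21%)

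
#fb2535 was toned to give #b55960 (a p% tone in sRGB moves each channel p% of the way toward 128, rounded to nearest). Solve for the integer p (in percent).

57%

#fb2535 is rgb(251, 37, 53); #b55960 is rgb(181, 89, 96).
On the R channel (widest range): 181 ≈ 251 + (p/100)(128 − 251), so p ≈ 100×(181 − 251)/(128 − 251) = -7000/-123 = 56.91.
p = 57 reproduces all three channels after rounding.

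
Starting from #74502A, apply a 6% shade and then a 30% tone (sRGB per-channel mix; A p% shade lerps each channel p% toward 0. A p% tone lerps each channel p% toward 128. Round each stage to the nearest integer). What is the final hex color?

#74502A is rgb(116, 80, 42).
A 6% shade moves each channel 6% toward 0:
  R: 116 + 0.06×(0−116) = 116 − 6.96 = 109.04 → 109
  G: 80 + 0.06×(0−80) = 80 − 4.8 = 75.2 → 75
  B: 42 − 2.52 = 39.48 → 39
After the shade: rgb(109, 75, 39) = #6D4B27.
Per channel, c → c + 0.3(128 − c):
  R: 109 + 5.7 = 114.7 → 115
  G: 75 + 0.3×(128−75) = 75 + 15.9 = 90.9 → 91
  B: 39 + 26.7 = 65.7 → 66
rgb(115, 91, 66) = #735B42.

#735B42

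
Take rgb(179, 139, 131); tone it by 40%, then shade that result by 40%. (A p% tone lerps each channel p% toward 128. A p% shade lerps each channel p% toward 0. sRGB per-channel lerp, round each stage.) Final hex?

#5F514E

Per channel, c → c + 0.4(128 − c):
  R: 179 + 0.4×(128−179) = 179 − 20.4 = 158.6 → 159
  G: 139 + 0.4×(128−139) = 139 − 4.4 = 134.6 → 135
  B: 131 + 0.4×(128−131) = 131 − 1.2 = 129.8 → 130
After the tone: rgb(159, 135, 130) = #9F8782.
Lerp each channel 40% toward 0:
  R: 159 − 63.6 = 95.4 → 95
  G: 135 + 0.4×(0−135) = 135 − 54 = 81 → 81
  B: 130 + 0.4×(0−130) = 130 − 52 = 78 → 78
rgb(95, 81, 78) = #5F514E.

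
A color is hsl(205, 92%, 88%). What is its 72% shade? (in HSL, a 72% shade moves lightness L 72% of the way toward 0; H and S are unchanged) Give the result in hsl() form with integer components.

hsl(205, 92%, 25%)

L moves 72% from 88 toward 0: 88 − 63.36 = 24.64 → 25.
H and S are unchanged.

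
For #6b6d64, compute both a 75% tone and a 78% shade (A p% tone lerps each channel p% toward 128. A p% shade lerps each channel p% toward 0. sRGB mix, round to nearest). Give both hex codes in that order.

#6b6d64 is rgb(107, 109, 100).
75% tone:
  R: 107 + 0.75×(128−107) = 107 + 15.75 = 122.75 → 123
  G: 109 + 0.75×(128−109) = 109 + 14.25 = 123.25 → 123
  B: 100 + 21 = 121 → 121
  → #7b7b79
78% shade:
  R: 107 − 83.46 = 23.54 → 24
  G: 109 − 85.02 = 23.98 → 24
  B: 100 − 78 = 22 → 22
  → #181816

#7b7b79, #181816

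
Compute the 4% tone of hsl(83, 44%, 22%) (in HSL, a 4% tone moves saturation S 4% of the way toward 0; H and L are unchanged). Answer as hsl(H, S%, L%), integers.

S moves 4% from 44 toward 0: 44 − 1.76 = 42.24 → 42.
H and L are unchanged.

hsl(83, 42%, 22%)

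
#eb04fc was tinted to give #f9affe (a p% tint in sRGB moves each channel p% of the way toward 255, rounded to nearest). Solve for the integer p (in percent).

68%

#eb04fc is rgb(235, 4, 252); #f9affe is rgb(249, 175, 254).
On the G channel (widest range): 175 ≈ 4 + (p/100)(255 − 4), so p ≈ 100×(175 − 4)/(255 − 4) = 17100/251 = 68.13.
p = 68 reproduces all three channels after rounding.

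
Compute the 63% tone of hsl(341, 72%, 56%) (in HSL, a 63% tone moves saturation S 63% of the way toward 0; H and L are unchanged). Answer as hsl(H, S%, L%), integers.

hsl(341, 27%, 56%)

S moves 63% from 72 toward 0: 72 − 45.36 = 26.64 → 27.
H and L are unchanged.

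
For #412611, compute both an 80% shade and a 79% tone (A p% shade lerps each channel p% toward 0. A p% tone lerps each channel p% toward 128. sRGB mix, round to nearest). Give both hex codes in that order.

#0D0803, #736D69

#412611 is rgb(65, 38, 17).
80% shade:
  R: 65 − 52 = 13 → 13
  G: 38 + 0.8×(0−38) = 38 − 30.4 = 7.6 → 8
  B: 17 − 13.6 = 3.4 → 3
  → #0D0803
79% tone:
  R: 65 + 0.79×(128−65) = 65 + 49.77 = 114.77 → 115
  G: 38 + 71.1 = 109.1 → 109
  B: 17 + 0.79×(128−17) = 17 + 87.69 = 104.69 → 105
  → #736D69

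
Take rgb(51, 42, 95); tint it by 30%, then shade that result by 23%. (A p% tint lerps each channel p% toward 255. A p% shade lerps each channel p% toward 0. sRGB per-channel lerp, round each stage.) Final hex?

Per channel, c → c + 0.3(255 − c):
  R: 51 + 0.3×(255−51) = 51 + 61.2 = 112.2 → 112
  G: 42 + 0.3×(255−42) = 42 + 63.9 = 105.9 → 106
  B: 95 + 0.3×(255−95) = 95 + 48 = 143 → 143
After the tint: rgb(112, 106, 143) = #706a8f.
Lerp each channel 23% toward 0:
  R: 112 − 25.76 = 86.24 → 86
  G: 106 − 24.38 = 81.62 → 82
  B: 143 + 0.23×(0−143) = 143 − 32.89 = 110.11 → 110
rgb(86, 82, 110) = #56526e.

#56526e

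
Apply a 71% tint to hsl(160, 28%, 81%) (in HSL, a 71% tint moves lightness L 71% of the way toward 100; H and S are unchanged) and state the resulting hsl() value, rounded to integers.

hsl(160, 28%, 94%)

L moves 71% from 81 toward 100: 81 + 13.49 = 94.49 → 94.
H and S are unchanged.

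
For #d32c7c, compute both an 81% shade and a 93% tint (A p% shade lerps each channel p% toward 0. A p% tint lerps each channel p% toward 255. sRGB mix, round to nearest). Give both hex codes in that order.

#280818, #fcf0f6

#d32c7c is rgb(211, 44, 124).
81% shade:
  R: 211 + 0.81×(0−211) = 211 − 170.91 = 40.09 → 40
  G: 44 + 0.81×(0−44) = 44 − 35.64 = 8.36 → 8
  B: 124 + 0.81×(0−124) = 124 − 100.44 = 23.56 → 24
  → #280818
93% tint:
  R: 211 + 40.92 = 251.92 → 252
  G: 44 + 196.23 = 240.23 → 240
  B: 124 + 121.83 = 245.83 → 246
  → #fcf0f6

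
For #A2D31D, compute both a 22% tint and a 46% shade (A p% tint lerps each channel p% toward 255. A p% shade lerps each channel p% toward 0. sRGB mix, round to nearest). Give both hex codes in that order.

#A2D31D is rgb(162, 211, 29).
22% tint:
  R: 162 + 20.46 = 182.46 → 182
  G: 211 + 9.68 = 220.68 → 221
  B: 29 + 0.22×(255−29) = 29 + 49.72 = 78.72 → 79
  → #B6DD4F
46% shade:
  R: 162 − 74.52 = 87.48 → 87
  G: 211 + 0.46×(0−211) = 211 − 97.06 = 113.94 → 114
  B: 29 − 13.34 = 15.66 → 16
  → #577210

#B6DD4F, #577210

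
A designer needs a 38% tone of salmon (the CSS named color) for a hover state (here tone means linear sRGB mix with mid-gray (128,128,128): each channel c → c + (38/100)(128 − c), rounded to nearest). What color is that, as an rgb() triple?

CSS salmon is rgb(250, 128, 114).
Per channel, c → c + 0.38(128 − c):
  R: 250 + 0.38×(128−250) = 250 − 46.36 = 203.64 → 204
  G: 128 + 0.38×(128−128) = 128 + 0 = 128 → 128
  B: 114 + 0.38×(128−114) = 114 + 5.32 = 119.32 → 119

rgb(204, 128, 119)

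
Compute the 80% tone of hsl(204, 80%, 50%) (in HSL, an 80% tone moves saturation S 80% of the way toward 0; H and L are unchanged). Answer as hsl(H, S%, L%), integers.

S moves 80% from 80 toward 0: 80 − 64 = 16 → 16.
H and L are unchanged.

hsl(204, 16%, 50%)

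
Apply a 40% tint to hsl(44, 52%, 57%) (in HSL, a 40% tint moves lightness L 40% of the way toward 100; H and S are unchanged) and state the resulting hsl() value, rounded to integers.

hsl(44, 52%, 74%)

L moves 40% from 57 toward 100: 57 + 17.2 = 74.2 → 74.
H and S are unchanged.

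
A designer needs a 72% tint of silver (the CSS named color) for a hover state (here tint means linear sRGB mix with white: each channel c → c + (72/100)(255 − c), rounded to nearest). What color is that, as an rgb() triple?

rgb(237, 237, 237)

CSS silver is rgb(192, 192, 192).
A 72% tint moves each channel 72% toward 255:
  R: 192 + 0.72×(255−192) = 192 + 45.36 = 237.36 → 237
  G: 192 + 0.72×(255−192) = 192 + 45.36 = 237.36 → 237
  B: 192 + 0.72×(255−192) = 192 + 45.36 = 237.36 → 237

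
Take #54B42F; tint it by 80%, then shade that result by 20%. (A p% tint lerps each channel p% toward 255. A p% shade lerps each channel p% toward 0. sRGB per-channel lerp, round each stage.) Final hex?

#B1C0AA

#54B42F is rgb(84, 180, 47).
Per channel, c → c + 0.8(255 − c):
  R: 84 + 136.8 = 220.8 → 221
  G: 180 + 60 = 240 → 240
  B: 47 + 0.8×(255−47) = 47 + 166.4 = 213.4 → 213
After the tint: rgb(221, 240, 213) = #DDF0D5.
Per channel, c → c + 0.2(0 − c):
  R: 221 − 44.2 = 176.8 → 177
  G: 240 − 48 = 192 → 192
  B: 213 − 42.6 = 170.4 → 170
rgb(177, 192, 170) = #B1C0AA.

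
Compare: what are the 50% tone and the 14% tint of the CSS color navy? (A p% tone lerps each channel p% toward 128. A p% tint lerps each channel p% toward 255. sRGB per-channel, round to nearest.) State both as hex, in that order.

CSS navy is rgb(0, 0, 128).
50% tone:
  R: 0 + 0.5×(128−0) = 0 + 64 = 64 → 64
  G: 0 + 64 = 64 → 64
  B: 128 + 0.5×(128−128) = 128 + 0 = 128 → 128
  → #404080
14% tint:
  R: 0 + 0.14×(255−0) = 0 + 35.7 = 35.7 → 36
  G: 0 + 0.14×(255−0) = 0 + 35.7 = 35.7 → 36
  B: 128 + 17.78 = 145.78 → 146
  → #242492

#404080, #242492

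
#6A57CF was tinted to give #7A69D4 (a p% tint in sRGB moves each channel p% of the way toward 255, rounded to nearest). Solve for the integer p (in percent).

11%

#6A57CF is rgb(106, 87, 207); #7A69D4 is rgb(122, 105, 212).
On the G channel (widest range): 105 ≈ 87 + (p/100)(255 − 87), so p ≈ 100×(105 − 87)/(255 − 87) = 1800/168 = 10.71.
p = 11 reproduces all three channels after rounding.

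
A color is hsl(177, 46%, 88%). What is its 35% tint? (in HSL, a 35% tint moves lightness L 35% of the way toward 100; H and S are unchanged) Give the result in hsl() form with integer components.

L moves 35% from 88 toward 100: 88 + 4.2 = 92.2 → 92.
H and S are unchanged.

hsl(177, 46%, 92%)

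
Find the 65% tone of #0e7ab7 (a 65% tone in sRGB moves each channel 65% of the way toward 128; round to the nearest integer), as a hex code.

#0e7ab7 is rgb(14, 122, 183).
Per channel, c → c + 0.65(128 − c):
  R: 14 + 74.1 = 88.1 → 88
  G: 122 + 0.65×(128−122) = 122 + 3.9 = 125.9 → 126
  B: 183 − 35.75 = 147.25 → 147
rgb(88, 126, 147) = #587e93.

#587e93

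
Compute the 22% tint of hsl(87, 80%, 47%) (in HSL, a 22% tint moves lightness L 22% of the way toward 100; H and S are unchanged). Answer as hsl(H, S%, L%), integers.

L moves 22% from 47 toward 100: 47 + 11.66 = 58.66 → 59.
H and S are unchanged.

hsl(87, 80%, 59%)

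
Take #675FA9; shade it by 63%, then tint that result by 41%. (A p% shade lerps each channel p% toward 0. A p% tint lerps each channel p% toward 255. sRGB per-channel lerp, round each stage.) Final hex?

#7F7D8E

#675FA9 is rgb(103, 95, 169).
Lerp each channel 63% toward 0:
  R: 103 − 64.89 = 38.11 → 38
  G: 95 + 0.63×(0−95) = 95 − 59.85 = 35.15 → 35
  B: 169 + 0.63×(0−169) = 169 − 106.47 = 62.53 → 63
After the shade: rgb(38, 35, 63) = #26233F.
Lerp each channel 41% toward 255:
  R: 38 + 88.97 = 126.97 → 127
  G: 35 + 0.41×(255−35) = 35 + 90.2 = 125.2 → 125
  B: 63 + 0.41×(255−63) = 63 + 78.72 = 141.72 → 142
rgb(127, 125, 142) = #7F7D8E.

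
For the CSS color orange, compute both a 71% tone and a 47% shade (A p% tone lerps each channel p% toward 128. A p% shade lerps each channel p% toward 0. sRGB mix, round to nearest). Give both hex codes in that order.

CSS orange is rgb(255, 165, 0).
71% tone:
  R: 255 + 0.71×(128−255) = 255 − 90.17 = 164.83 → 165
  G: 165 + 0.71×(128−165) = 165 − 26.27 = 138.73 → 139
  B: 0 + 0.71×(128−0) = 0 + 90.88 = 90.88 → 91
  → #A58B5B
47% shade:
  R: 255 + 0.47×(0−255) = 255 − 119.85 = 135.15 → 135
  G: 165 + 0.47×(0−165) = 165 − 77.55 = 87.45 → 87
  B: 0 + 0.47×(0−0) = 0 + 0 = 0 → 0
  → #875700

#A58B5B, #875700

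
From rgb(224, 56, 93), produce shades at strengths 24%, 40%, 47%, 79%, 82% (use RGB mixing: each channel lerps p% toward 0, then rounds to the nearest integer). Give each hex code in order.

#AA2B47, #862238, #771E31, #2F0C14, #280A11

24%: (224 − 53.76 = 170.24→170, 56 − 13.44 = 42.56→43, 93 − 22.32 = 70.68→71) → #AA2B47
40%: (224 − 89.6 = 134.4→134, 56 − 22.4 = 33.6→34, 93 − 37.2 = 55.8→56) → #862238
47%: (224 − 105.28 = 118.72→119, 56 − 26.32 = 29.68→30, 93 − 43.71 = 49.29→49) → #771E31
79%: (224 − 176.96 = 47.04→47, 56 − 44.24 = 11.76→12, 93 − 73.47 = 19.53→20) → #2F0C14
82%: (224 − 183.68 = 40.32→40, 56 − 45.92 = 10.08→10, 93 − 76.26 = 16.74→17) → #280A11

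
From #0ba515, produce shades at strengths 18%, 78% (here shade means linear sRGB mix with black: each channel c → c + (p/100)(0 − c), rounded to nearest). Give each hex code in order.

#098711, #022405

#0ba515 is rgb(11, 165, 21).
18%: (11 − 1.98 = 9.02→9, 165 − 29.7 = 135.3→135, 21 − 3.78 = 17.22→17) → #098711
78%: (11 − 8.58 = 2.42→2, 165 − 128.7 = 36.3→36, 21 − 16.38 = 4.62→5) → #022405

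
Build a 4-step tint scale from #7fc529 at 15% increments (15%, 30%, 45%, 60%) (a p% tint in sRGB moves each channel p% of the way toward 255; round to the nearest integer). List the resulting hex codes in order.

#92ce49, #a5d669, #b9df89, #cce8a9

#7fc529 is rgb(127, 197, 41).
15%: (127 + 19.2 = 146.2→146, 197 + 8.7 = 205.7→206, 41 + 32.1 = 73.1→73) → #92ce49
30%: (127 + 38.4 = 165.4→165, 197 + 17.4 = 214.4→214, 41 + 64.2 = 105.2→105) → #a5d669
45%: (127 + 57.6 = 184.6→185, 197 + 26.1 = 223.1→223, 41 + 96.3 = 137.3→137) → #b9df89
60%: (127 + 76.8 = 203.8→204, 197 + 34.8 = 231.8→232, 41 + 128.4 = 169.4→169) → #cce8a9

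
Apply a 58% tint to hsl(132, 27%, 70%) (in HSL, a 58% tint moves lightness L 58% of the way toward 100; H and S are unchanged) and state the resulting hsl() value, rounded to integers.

L moves 58% from 70 toward 100: 70 + 17.4 = 87.4 → 87.
H and S are unchanged.

hsl(132, 27%, 87%)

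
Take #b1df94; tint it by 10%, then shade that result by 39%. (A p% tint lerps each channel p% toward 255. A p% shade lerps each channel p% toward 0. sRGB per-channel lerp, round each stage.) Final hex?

#718a61

#b1df94 is rgb(177, 223, 148).
Per channel, c → c + 0.1(255 − c):
  R: 177 + 7.8 = 184.8 → 185
  G: 223 + 0.1×(255−223) = 223 + 3.2 = 226.2 → 226
  B: 148 + 0.1×(255−148) = 148 + 10.7 = 158.7 → 159
After the tint: rgb(185, 226, 159) = #b9e29f.
Lerp each channel 39% toward 0:
  R: 185 + 0.39×(0−185) = 185 − 72.15 = 112.85 → 113
  G: 226 + 0.39×(0−226) = 226 − 88.14 = 137.86 → 138
  B: 159 + 0.39×(0−159) = 159 − 62.01 = 96.99 → 97
rgb(113, 138, 97) = #718a61.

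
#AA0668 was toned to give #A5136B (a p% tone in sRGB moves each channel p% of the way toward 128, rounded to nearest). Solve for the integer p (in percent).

11%

#AA0668 is rgb(170, 6, 104); #A5136B is rgb(165, 19, 107).
On the G channel (widest range): 19 ≈ 6 + (p/100)(128 − 6), so p ≈ 100×(19 − 6)/(128 − 6) = 1300/122 = 10.66.
p = 11 reproduces all three channels after rounding.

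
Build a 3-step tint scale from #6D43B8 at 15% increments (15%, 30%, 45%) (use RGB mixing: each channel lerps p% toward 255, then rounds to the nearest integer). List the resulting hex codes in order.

#835FC3, #997BCD, #AF98D8

#6D43B8 is rgb(109, 67, 184).
15%: (109 + 21.9 = 130.9→131, 67 + 28.2 = 95.2→95, 184 + 10.65 = 194.65→195) → #835FC3
30%: (109 + 43.8 = 152.8→153, 67 + 56.4 = 123.4→123, 184 + 21.3 = 205.3→205) → #997BCD
45%: (109 + 65.7 = 174.7→175, 67 + 84.6 = 151.6→152, 184 + 31.95 = 215.95→216) → #AF98D8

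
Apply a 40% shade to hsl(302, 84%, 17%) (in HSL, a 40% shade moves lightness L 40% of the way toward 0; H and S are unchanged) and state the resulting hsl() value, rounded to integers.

hsl(302, 84%, 10%)

L moves 40% from 17 toward 0: 17 − 6.8 = 10.2 → 10.
H and S are unchanged.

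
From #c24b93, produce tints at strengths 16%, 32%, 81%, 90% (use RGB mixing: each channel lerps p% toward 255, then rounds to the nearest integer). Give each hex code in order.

#c24b93 is rgb(194, 75, 147).
16%: (194 + 9.76 = 203.76→204, 75 + 28.8 = 103.8→104, 147 + 17.28 = 164.28→164) → #cc68a4
32%: (194 + 19.52 = 213.52→214, 75 + 57.6 = 132.6→133, 147 + 34.56 = 181.56→182) → #d685b6
81%: (194 + 49.41 = 243.41→243, 75 + 145.8 = 220.8→221, 147 + 87.48 = 234.48→234) → #f3ddea
90%: (194 + 54.9 = 248.9→249, 75 + 162 = 237→237, 147 + 97.2 = 244.2→244) → #f9edf4

#cc68a4, #d685b6, #f3ddea, #f9edf4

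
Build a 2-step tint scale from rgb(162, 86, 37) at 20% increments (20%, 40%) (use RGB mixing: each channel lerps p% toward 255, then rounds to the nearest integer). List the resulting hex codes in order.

20%: (162 + 18.6 = 180.6→181, 86 + 33.8 = 119.8→120, 37 + 43.6 = 80.6→81) → #b57851
40%: (162 + 37.2 = 199.2→199, 86 + 67.6 = 153.6→154, 37 + 87.2 = 124.2→124) → #c79a7c

#b57851, #c79a7c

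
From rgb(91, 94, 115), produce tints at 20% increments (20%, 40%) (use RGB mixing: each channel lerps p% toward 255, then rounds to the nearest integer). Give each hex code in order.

20%: (91 + 32.8 = 123.8→124, 94 + 32.2 = 126.2→126, 115 + 28 = 143→143) → #7C7E8F
40%: (91 + 65.6 = 156.6→157, 94 + 64.4 = 158.4→158, 115 + 56 = 171→171) → #9D9EAB

#7C7E8F, #9D9EAB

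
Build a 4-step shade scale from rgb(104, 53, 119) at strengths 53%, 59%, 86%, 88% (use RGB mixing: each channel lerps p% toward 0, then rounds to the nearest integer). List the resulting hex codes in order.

#311938, #2B1631, #0F0711, #0C060E

53%: (104 − 55.12 = 48.88→49, 53 − 28.09 = 24.91→25, 119 − 63.07 = 55.93→56) → #311938
59%: (104 − 61.36 = 42.64→43, 53 − 31.27 = 21.73→22, 119 − 70.21 = 48.79→49) → #2B1631
86%: (104 − 89.44 = 14.56→15, 53 − 45.58 = 7.42→7, 119 − 102.34 = 16.66→17) → #0F0711
88%: (104 − 91.52 = 12.48→12, 53 − 46.64 = 6.36→6, 119 − 104.72 = 14.28→14) → #0C060E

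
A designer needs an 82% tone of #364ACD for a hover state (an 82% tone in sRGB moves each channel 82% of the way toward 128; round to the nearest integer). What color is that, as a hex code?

#364ACD is rgb(54, 74, 205).
Lerp each channel 82% toward 128:
  R: 54 + 0.82×(128−54) = 54 + 60.68 = 114.68 → 115
  G: 74 + 0.82×(128−74) = 74 + 44.28 = 118.28 → 118
  B: 205 − 63.14 = 141.86 → 142
rgb(115, 118, 142) = #73768E.

#73768E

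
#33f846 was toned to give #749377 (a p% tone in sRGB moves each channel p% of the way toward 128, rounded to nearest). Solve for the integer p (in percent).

84%

#33f846 is rgb(51, 248, 70); #749377 is rgb(116, 147, 119).
On the G channel (widest range): 147 ≈ 248 + (p/100)(128 − 248), so p ≈ 100×(147 − 248)/(128 − 248) = -10100/-120 = 84.17.
p = 84 reproduces all three channels after rounding.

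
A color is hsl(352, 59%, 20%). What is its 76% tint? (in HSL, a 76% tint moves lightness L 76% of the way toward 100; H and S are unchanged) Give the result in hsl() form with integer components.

L moves 76% from 20 toward 100: 20 + 60.8 = 80.8 → 81.
H and S are unchanged.

hsl(352, 59%, 81%)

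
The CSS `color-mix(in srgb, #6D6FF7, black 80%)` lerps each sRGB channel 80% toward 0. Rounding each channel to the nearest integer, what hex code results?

#6D6FF7 is rgb(109, 111, 247).
Lerp each channel 80% toward 0:
  R: 109 − 87.2 = 21.8 → 22
  G: 111 − 88.8 = 22.2 → 22
  B: 247 + 0.8×(0−247) = 247 − 197.6 = 49.4 → 49
rgb(22, 22, 49) = #161631.

#161631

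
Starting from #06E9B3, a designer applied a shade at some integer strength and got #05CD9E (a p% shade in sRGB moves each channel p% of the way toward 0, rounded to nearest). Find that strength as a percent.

#06E9B3 is rgb(6, 233, 179); #05CD9E is rgb(5, 205, 158).
On the G channel (widest range): 205 ≈ 233 + (p/100)(0 − 233), so p ≈ 100×(205 − 233)/(0 − 233) = -2800/-233 = 12.02.
p = 12 reproduces all three channels after rounding.

12%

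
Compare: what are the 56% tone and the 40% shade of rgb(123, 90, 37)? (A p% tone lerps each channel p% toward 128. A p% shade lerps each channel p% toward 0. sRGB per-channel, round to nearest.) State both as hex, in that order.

#7E6F58, #4A3616

56% tone:
  R: 123 + 0.56×(128−123) = 123 + 2.8 = 125.8 → 126
  G: 90 + 0.56×(128−90) = 90 + 21.28 = 111.28 → 111
  B: 37 + 0.56×(128−37) = 37 + 50.96 = 87.96 → 88
  → #7E6F58
40% shade:
  R: 123 − 49.2 = 73.8 → 74
  G: 90 + 0.4×(0−90) = 90 − 36 = 54 → 54
  B: 37 + 0.4×(0−37) = 37 − 14.8 = 22.2 → 22
  → #4A3616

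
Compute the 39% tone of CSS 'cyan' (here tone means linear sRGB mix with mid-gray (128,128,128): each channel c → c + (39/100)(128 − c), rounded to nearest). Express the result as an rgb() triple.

CSS cyan is rgb(0, 255, 255).
Lerp each channel 39% toward 128:
  R: 0 + 0.39×(128−0) = 0 + 49.92 = 49.92 → 50
  G: 255 − 49.53 = 205.47 → 205
  B: 255 + 0.39×(128−255) = 255 − 49.53 = 205.47 → 205

rgb(50, 205, 205)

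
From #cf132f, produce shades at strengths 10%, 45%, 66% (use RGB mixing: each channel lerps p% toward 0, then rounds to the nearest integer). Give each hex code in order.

#cf132f is rgb(207, 19, 47).
10%: (207 − 20.7 = 186.3→186, 19 − 1.9 = 17.1→17, 47 − 4.7 = 42.3→42) → #ba112a
45%: (207 − 93.15 = 113.85→114, 19 − 8.55 = 10.45→10, 47 − 21.15 = 25.85→26) → #720a1a
66%: (207 − 136.62 = 70.38→70, 19 − 12.54 = 6.46→6, 47 − 31.02 = 15.98→16) → #460610

#ba112a, #720a1a, #460610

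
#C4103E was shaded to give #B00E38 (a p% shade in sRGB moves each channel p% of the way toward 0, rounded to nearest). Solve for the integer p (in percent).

#C4103E is rgb(196, 16, 62); #B00E38 is rgb(176, 14, 56).
On the R channel (widest range): 176 ≈ 196 + (p/100)(0 − 196), so p ≈ 100×(176 − 196)/(0 − 196) = -2000/-196 = 10.20.
p = 10 reproduces all three channels after rounding.

10%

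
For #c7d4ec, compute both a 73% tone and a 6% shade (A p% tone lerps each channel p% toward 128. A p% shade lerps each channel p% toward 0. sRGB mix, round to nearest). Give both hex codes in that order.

#93979d, #bbc7de

#c7d4ec is rgb(199, 212, 236).
73% tone:
  R: 199 − 51.83 = 147.17 → 147
  G: 212 + 0.73×(128−212) = 212 − 61.32 = 150.68 → 151
  B: 236 + 0.73×(128−236) = 236 − 78.84 = 157.16 → 157
  → #93979d
6% shade:
  R: 199 + 0.06×(0−199) = 199 − 11.94 = 187.06 → 187
  G: 212 + 0.06×(0−212) = 212 − 12.72 = 199.28 → 199
  B: 236 + 0.06×(0−236) = 236 − 14.16 = 221.84 → 222
  → #bbc7de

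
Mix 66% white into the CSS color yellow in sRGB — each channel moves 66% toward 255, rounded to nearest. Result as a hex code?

CSS yellow is rgb(255, 255, 0).
Lerp each channel 66% toward 255:
  R: 255 + 0.66×(255−255) = 255 + 0 = 255 → 255
  G: 255 + 0 = 255 → 255
  B: 0 + 0.66×(255−0) = 0 + 168.3 = 168.3 → 168
rgb(255, 255, 168) = #FFFFA8.

#FFFFA8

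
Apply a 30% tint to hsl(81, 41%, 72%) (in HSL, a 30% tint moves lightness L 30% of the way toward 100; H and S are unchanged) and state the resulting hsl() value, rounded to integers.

L moves 30% from 72 toward 100: 72 + 8.4 = 80.4 → 80.
H and S are unchanged.

hsl(81, 41%, 80%)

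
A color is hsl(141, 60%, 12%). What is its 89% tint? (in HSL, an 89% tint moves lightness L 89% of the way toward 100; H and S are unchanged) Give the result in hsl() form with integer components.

hsl(141, 60%, 90%)

L moves 89% from 12 toward 100: 12 + 78.32 = 90.32 → 90.
H and S are unchanged.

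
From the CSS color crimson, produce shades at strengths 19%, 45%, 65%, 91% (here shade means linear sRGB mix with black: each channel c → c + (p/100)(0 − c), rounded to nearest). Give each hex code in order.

CSS crimson is rgb(220, 20, 60).
19%: (220 − 41.8 = 178.2→178, 20 − 3.8 = 16.2→16, 60 − 11.4 = 48.6→49) → #B21031
45%: (220 − 99 = 121→121, 20 − 9 = 11→11, 60 − 27 = 33→33) → #790B21
65%: (220 − 143 = 77→77, 20 − 13 = 7→7, 60 − 39 = 21→21) → #4D0715
91%: (220 − 200.2 = 19.8→20, 20 − 18.2 = 1.8→2, 60 − 54.6 = 5.4→5) → #140205

#B21031, #790B21, #4D0715, #140205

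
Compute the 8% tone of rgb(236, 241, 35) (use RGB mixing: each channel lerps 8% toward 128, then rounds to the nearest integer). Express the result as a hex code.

Per channel, c → c + 0.08(128 − c):
  R: 236 − 8.64 = 227.36 → 227
  G: 241 + 0.08×(128−241) = 241 − 9.04 = 231.96 → 232
  B: 35 + 0.08×(128−35) = 35 + 7.44 = 42.44 → 42
rgb(227, 232, 42) = #e3e82a.

#e3e82a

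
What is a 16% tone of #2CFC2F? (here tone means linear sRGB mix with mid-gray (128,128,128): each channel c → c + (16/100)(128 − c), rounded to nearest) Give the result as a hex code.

#39E83C

#2CFC2F is rgb(44, 252, 47).
Lerp each channel 16% toward 128:
  R: 44 + 0.16×(128−44) = 44 + 13.44 = 57.44 → 57
  G: 252 + 0.16×(128−252) = 252 − 19.84 = 232.16 → 232
  B: 47 + 0.16×(128−47) = 47 + 12.96 = 59.96 → 60
rgb(57, 232, 60) = #39E83C.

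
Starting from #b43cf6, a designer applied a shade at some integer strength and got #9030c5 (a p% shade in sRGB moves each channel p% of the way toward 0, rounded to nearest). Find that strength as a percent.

#b43cf6 is rgb(180, 60, 246); #9030c5 is rgb(144, 48, 197).
On the B channel (widest range): 197 ≈ 246 + (p/100)(0 − 246), so p ≈ 100×(197 − 246)/(0 − 246) = -4900/-246 = 19.92.
p = 20 reproduces all three channels after rounding.

20%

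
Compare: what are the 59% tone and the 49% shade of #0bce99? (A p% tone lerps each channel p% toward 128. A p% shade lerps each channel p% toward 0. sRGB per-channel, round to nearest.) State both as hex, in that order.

#0bce99 is rgb(11, 206, 153).
59% tone:
  R: 11 + 69.03 = 80.03 → 80
  G: 206 − 46.02 = 159.98 → 160
  B: 153 + 0.59×(128−153) = 153 − 14.75 = 138.25 → 138
  → #50a08a
49% shade:
  R: 11 − 5.39 = 5.61 → 6
  G: 206 − 100.94 = 105.06 → 105
  B: 153 − 74.97 = 78.03 → 78
  → #06694e

#50a08a, #06694e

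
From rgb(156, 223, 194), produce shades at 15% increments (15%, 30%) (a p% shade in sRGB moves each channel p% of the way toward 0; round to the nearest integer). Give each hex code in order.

15%: (156 − 23.4 = 132.6→133, 223 − 33.45 = 189.55→190, 194 − 29.1 = 164.9→165) → #85bea5
30%: (156 − 46.8 = 109.2→109, 223 − 66.9 = 156.1→156, 194 − 58.2 = 135.8→136) → #6d9c88

#85bea5, #6d9c88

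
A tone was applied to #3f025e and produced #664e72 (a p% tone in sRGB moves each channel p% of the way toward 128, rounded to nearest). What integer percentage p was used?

#3f025e is rgb(63, 2, 94); #664e72 is rgb(102, 78, 114).
On the G channel (widest range): 78 ≈ 2 + (p/100)(128 − 2), so p ≈ 100×(78 − 2)/(128 − 2) = 7600/126 = 60.32.
p = 60 reproduces all three channels after rounding.

60%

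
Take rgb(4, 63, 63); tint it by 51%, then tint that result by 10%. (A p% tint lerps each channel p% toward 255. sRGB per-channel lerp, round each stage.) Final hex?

Per channel, c → c + 0.51(255 − c):
  R: 4 + 128.01 = 132.01 → 132
  G: 63 + 0.51×(255−63) = 63 + 97.92 = 160.92 → 161
  B: 63 + 97.92 = 160.92 → 161
After the tint: rgb(132, 161, 161) = #84a1a1.
Lerp each channel 10% toward 255:
  R: 132 + 12.3 = 144.3 → 144
  G: 161 + 0.1×(255−161) = 161 + 9.4 = 170.4 → 170
  B: 161 + 0.1×(255−161) = 161 + 9.4 = 170.4 → 170
rgb(144, 170, 170) = #90aaaa.

#90aaaa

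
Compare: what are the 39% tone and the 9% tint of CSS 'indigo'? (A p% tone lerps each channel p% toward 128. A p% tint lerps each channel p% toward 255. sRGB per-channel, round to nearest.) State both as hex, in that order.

CSS indigo is rgb(75, 0, 130).
39% tone:
  R: 75 + 20.67 = 95.67 → 96
  G: 0 + 49.92 = 49.92 → 50
  B: 130 + 0.39×(128−130) = 130 − 0.78 = 129.22 → 129
  → #603281
9% tint:
  R: 75 + 16.2 = 91.2 → 91
  G: 0 + 0.09×(255−0) = 0 + 22.95 = 22.95 → 23
  B: 130 + 0.09×(255−130) = 130 + 11.25 = 141.25 → 141
  → #5B178D

#603281, #5B178D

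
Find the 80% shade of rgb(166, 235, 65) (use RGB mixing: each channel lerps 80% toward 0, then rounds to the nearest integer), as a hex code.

#212f0d

Per channel, c → c + 0.8(0 − c):
  R: 166 + 0.8×(0−166) = 166 − 132.8 = 33.2 → 33
  G: 235 − 188 = 47 → 47
  B: 65 + 0.8×(0−65) = 65 − 52 = 13 → 13
rgb(33, 47, 13) = #212f0d.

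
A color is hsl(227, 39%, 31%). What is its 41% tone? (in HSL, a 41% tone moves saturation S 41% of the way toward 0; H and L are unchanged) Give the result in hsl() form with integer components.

S moves 41% from 39 toward 0: 39 − 15.99 = 23.01 → 23.
H and L are unchanged.

hsl(227, 23%, 31%)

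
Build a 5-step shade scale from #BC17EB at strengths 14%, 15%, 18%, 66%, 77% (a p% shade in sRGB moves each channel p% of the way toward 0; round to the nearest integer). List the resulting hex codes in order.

#A214CA, #A014C8, #9A13C1, #400850, #2B0536

#BC17EB is rgb(188, 23, 235).
14%: (188 − 26.32 = 161.68→162, 23 − 3.22 = 19.78→20, 235 − 32.9 = 202.1→202) → #A214CA
15%: (188 − 28.2 = 159.8→160, 23 − 3.45 = 19.55→20, 235 − 35.25 = 199.75→200) → #A014C8
18%: (188 − 33.84 = 154.16→154, 23 − 4.14 = 18.86→19, 235 − 42.3 = 192.7→193) → #9A13C1
66%: (188 − 124.08 = 63.92→64, 23 − 15.18 = 7.82→8, 235 − 155.1 = 79.9→80) → #400850
77%: (188 − 144.76 = 43.24→43, 23 − 17.71 = 5.29→5, 235 − 180.95 = 54.05→54) → #2B0536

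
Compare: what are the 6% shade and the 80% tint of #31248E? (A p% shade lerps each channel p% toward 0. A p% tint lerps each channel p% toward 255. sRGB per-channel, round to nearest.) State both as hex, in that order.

#2E2285, #D6D3E8

#31248E is rgb(49, 36, 142).
6% shade:
  R: 49 + 0.06×(0−49) = 49 − 2.94 = 46.06 → 46
  G: 36 − 2.16 = 33.84 → 34
  B: 142 + 0.06×(0−142) = 142 − 8.52 = 133.48 → 133
  → #2E2285
80% tint:
  R: 49 + 0.8×(255−49) = 49 + 164.8 = 213.8 → 214
  G: 36 + 175.2 = 211.2 → 211
  B: 142 + 90.4 = 232.4 → 232
  → #D6D3E8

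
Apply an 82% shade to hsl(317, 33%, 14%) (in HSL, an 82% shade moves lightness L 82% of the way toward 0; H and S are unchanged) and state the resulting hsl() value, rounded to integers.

L moves 82% from 14 toward 0: 14 − 11.48 = 2.52 → 3.
H and S are unchanged.

hsl(317, 33%, 3%)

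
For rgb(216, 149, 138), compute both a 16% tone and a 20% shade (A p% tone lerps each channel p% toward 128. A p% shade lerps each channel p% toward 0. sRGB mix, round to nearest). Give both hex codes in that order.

16% tone:
  R: 216 + 0.16×(128−216) = 216 − 14.08 = 201.92 → 202
  G: 149 − 3.36 = 145.64 → 146
  B: 138 + 0.16×(128−138) = 138 − 1.6 = 136.4 → 136
  → #CA9288
20% shade:
  R: 216 + 0.2×(0−216) = 216 − 43.2 = 172.8 → 173
  G: 149 − 29.8 = 119.2 → 119
  B: 138 + 0.2×(0−138) = 138 − 27.6 = 110.4 → 110
  → #AD776E

#CA9288, #AD776E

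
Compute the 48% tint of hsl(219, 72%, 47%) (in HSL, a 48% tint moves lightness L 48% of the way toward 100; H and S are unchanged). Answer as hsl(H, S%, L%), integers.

hsl(219, 72%, 72%)

L moves 48% from 47 toward 100: 47 + 25.44 = 72.44 → 72.
H and S are unchanged.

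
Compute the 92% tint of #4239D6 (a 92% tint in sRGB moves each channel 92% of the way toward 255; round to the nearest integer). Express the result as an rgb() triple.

#4239D6 is rgb(66, 57, 214).
Lerp each channel 92% toward 255:
  R: 66 + 0.92×(255−66) = 66 + 173.88 = 239.88 → 240
  G: 57 + 0.92×(255−57) = 57 + 182.16 = 239.16 → 239
  B: 214 + 0.92×(255−214) = 214 + 37.72 = 251.72 → 252

rgb(240, 239, 252)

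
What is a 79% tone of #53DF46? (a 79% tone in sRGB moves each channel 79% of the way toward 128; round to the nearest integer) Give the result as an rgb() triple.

rgb(119, 148, 116)

#53DF46 is rgb(83, 223, 70).
Lerp each channel 79% toward 128:
  R: 83 + 35.55 = 118.55 → 119
  G: 223 − 75.05 = 147.95 → 148
  B: 70 + 0.79×(128−70) = 70 + 45.82 = 115.82 → 116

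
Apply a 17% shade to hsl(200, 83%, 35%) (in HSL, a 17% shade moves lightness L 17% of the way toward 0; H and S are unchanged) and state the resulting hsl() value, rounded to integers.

hsl(200, 83%, 29%)

L moves 17% from 35 toward 0: 35 − 5.95 = 29.05 → 29.
H and S are unchanged.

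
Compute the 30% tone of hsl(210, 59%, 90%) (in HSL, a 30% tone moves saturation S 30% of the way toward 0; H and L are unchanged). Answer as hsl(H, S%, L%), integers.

S moves 30% from 59 toward 0: 59 − 17.7 = 41.3 → 41.
H and L are unchanged.

hsl(210, 41%, 90%)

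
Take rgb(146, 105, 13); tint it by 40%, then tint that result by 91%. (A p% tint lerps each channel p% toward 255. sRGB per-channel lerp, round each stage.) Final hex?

#F9F7F2

Per channel, c → c + 0.4(255 − c):
  R: 146 + 43.6 = 189.6 → 190
  G: 105 + 60 = 165 → 165
  B: 13 + 96.8 = 109.8 → 110
After the tint: rgb(190, 165, 110) = #BEA56E.
A 91% tint moves each channel 91% toward 255:
  R: 190 + 59.15 = 249.15 → 249
  G: 165 + 0.91×(255−165) = 165 + 81.9 = 246.9 → 247
  B: 110 + 131.95 = 241.95 → 242
rgb(249, 247, 242) = #F9F7F2.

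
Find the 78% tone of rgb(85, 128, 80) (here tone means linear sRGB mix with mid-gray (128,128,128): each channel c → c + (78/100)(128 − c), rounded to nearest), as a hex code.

A 78% tone moves each channel 78% toward 128:
  R: 85 + 0.78×(128−85) = 85 + 33.54 = 118.54 → 119
  G: 128 + 0 = 128 → 128
  B: 80 + 0.78×(128−80) = 80 + 37.44 = 117.44 → 117
rgb(119, 128, 117) = #778075.

#778075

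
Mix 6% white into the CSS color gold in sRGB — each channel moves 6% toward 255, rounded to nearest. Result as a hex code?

CSS gold is rgb(255, 215, 0).
A 6% tint moves each channel 6% toward 255:
  R: 255 + 0 = 255 → 255
  G: 215 + 0.06×(255−215) = 215 + 2.4 = 217.4 → 217
  B: 0 + 0.06×(255−0) = 0 + 15.3 = 15.3 → 15
rgb(255, 217, 15) = #ffd90f.

#ffd90f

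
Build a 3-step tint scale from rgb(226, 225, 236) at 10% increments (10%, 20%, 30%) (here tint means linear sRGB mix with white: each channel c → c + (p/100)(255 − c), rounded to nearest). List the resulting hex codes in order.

#E5E4EE, #E8E7F0, #EBEAF2

10%: (226 + 2.9 = 228.9→229, 225 + 3 = 228→228, 236 + 1.9 = 237.9→238) → #E5E4EE
20%: (226 + 5.8 = 231.8→232, 225 + 6 = 231→231, 236 + 3.8 = 239.8→240) → #E8E7F0
30%: (226 + 8.7 = 234.7→235, 225 + 9 = 234→234, 236 + 5.7 = 241.7→242) → #EBEAF2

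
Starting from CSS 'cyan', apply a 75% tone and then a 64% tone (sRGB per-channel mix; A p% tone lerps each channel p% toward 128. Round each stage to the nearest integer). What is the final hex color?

CSS cyan is rgb(0, 255, 255).
Lerp each channel 75% toward 128:
  R: 0 + 96 = 96 → 96
  G: 255 − 95.25 = 159.75 → 160
  B: 255 + 0.75×(128−255) = 255 − 95.25 = 159.75 → 160
After the tone: rgb(96, 160, 160) = #60a0a0.
Per channel, c → c + 0.64(128 − c):
  R: 96 + 0.64×(128−96) = 96 + 20.48 = 116.48 → 116
  G: 160 + 0.64×(128−160) = 160 − 20.48 = 139.52 → 140
  B: 160 − 20.48 = 139.52 → 140
rgb(116, 140, 140) = #748c8c.

#748c8c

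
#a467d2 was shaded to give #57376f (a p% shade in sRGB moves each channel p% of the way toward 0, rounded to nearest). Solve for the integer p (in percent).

47%

#a467d2 is rgb(164, 103, 210); #57376f is rgb(87, 55, 111).
On the B channel (widest range): 111 ≈ 210 + (p/100)(0 − 210), so p ≈ 100×(111 − 210)/(0 − 210) = -9900/-210 = 47.14.
p = 47 reproduces all three channels after rounding.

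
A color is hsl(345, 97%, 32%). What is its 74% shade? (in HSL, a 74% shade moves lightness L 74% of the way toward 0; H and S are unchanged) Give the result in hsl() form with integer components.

L moves 74% from 32 toward 0: 32 − 23.68 = 8.32 → 8.
H and S are unchanged.

hsl(345, 97%, 8%)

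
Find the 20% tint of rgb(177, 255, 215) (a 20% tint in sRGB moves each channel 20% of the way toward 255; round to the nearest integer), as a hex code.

#C1FFDF

Lerp each channel 20% toward 255:
  R: 177 + 15.6 = 192.6 → 193
  G: 255 + 0 = 255 → 255
  B: 215 + 8 = 223 → 223
rgb(193, 255, 223) = #C1FFDF.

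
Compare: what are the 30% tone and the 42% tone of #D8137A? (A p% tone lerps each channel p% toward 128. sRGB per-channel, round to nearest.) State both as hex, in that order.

#D8137A is rgb(216, 19, 122).
30% tone:
  R: 216 + 0.3×(128−216) = 216 − 26.4 = 189.6 → 190
  G: 19 + 0.3×(128−19) = 19 + 32.7 = 51.7 → 52
  B: 122 + 0.3×(128−122) = 122 + 1.8 = 123.8 → 124
  → #BE347C
42% tone:
  R: 216 + 0.42×(128−216) = 216 − 36.96 = 179.04 → 179
  G: 19 + 0.42×(128−19) = 19 + 45.78 = 64.78 → 65
  B: 122 + 2.52 = 124.52 → 125
  → #B3417D

#BE347C, #B3417D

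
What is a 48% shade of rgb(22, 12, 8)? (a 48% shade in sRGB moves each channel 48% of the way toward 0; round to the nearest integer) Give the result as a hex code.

A 48% shade moves each channel 48% toward 0:
  R: 22 − 10.56 = 11.44 → 11
  G: 12 + 0.48×(0−12) = 12 − 5.76 = 6.24 → 6
  B: 8 + 0.48×(0−8) = 8 − 3.84 = 4.16 → 4
rgb(11, 6, 4) = #0b0604.

#0b0604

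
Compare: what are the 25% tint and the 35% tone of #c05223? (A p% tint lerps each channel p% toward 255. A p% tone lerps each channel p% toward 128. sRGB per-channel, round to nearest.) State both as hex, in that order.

#c05223 is rgb(192, 82, 35).
25% tint:
  R: 192 + 0.25×(255−192) = 192 + 15.75 = 207.75 → 208
  G: 82 + 0.25×(255−82) = 82 + 43.25 = 125.25 → 125
  B: 35 + 55 = 90 → 90
  → #d07d5a
35% tone:
  R: 192 + 0.35×(128−192) = 192 − 22.4 = 169.6 → 170
  G: 82 + 16.1 = 98.1 → 98
  B: 35 + 32.55 = 67.55 → 68
  → #aa6244

#d07d5a, #aa6244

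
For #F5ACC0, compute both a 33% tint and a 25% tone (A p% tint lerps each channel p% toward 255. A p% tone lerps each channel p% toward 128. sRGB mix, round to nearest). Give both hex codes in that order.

#F8C7D5, #D8A1B0

#F5ACC0 is rgb(245, 172, 192).
33% tint:
  R: 245 + 0.33×(255−245) = 245 + 3.3 = 248.3 → 248
  G: 172 + 27.39 = 199.39 → 199
  B: 192 + 0.33×(255−192) = 192 + 20.79 = 212.79 → 213
  → #F8C7D5
25% tone:
  R: 245 − 29.25 = 215.75 → 216
  G: 172 + 0.25×(128−172) = 172 − 11 = 161 → 161
  B: 192 − 16 = 176 → 176
  → #D8A1B0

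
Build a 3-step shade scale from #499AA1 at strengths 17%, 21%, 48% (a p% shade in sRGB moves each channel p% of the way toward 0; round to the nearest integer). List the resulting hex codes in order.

#3D8086, #3A7A7F, #265054

#499AA1 is rgb(73, 154, 161).
17%: (73 − 12.41 = 60.59→61, 154 − 26.18 = 127.82→128, 161 − 27.37 = 133.63→134) → #3D8086
21%: (73 − 15.33 = 57.67→58, 154 − 32.34 = 121.66→122, 161 − 33.81 = 127.19→127) → #3A7A7F
48%: (73 − 35.04 = 37.96→38, 154 − 73.92 = 80.08→80, 161 − 77.28 = 83.72→84) → #265054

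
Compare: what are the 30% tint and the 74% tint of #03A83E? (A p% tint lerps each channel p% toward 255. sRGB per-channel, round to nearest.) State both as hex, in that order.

#03A83E is rgb(3, 168, 62).
30% tint:
  R: 3 + 0.3×(255−3) = 3 + 75.6 = 78.6 → 79
  G: 168 + 26.1 = 194.1 → 194
  B: 62 + 0.3×(255−62) = 62 + 57.9 = 119.9 → 120
  → #4FC278
74% tint:
  R: 3 + 0.74×(255−3) = 3 + 186.48 = 189.48 → 189
  G: 168 + 64.38 = 232.38 → 232
  B: 62 + 0.74×(255−62) = 62 + 142.82 = 204.82 → 205
  → #BDE8CD

#4FC278, #BDE8CD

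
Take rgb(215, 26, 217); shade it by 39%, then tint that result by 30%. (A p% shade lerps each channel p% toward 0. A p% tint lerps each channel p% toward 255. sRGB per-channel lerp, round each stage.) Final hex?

Per channel, c → c + 0.39(0 − c):
  R: 215 − 83.85 = 131.15 → 131
  G: 26 + 0.39×(0−26) = 26 − 10.14 = 15.86 → 16
  B: 217 + 0.39×(0−217) = 217 − 84.63 = 132.37 → 132
After the shade: rgb(131, 16, 132) = #831084.
Lerp each channel 30% toward 255:
  R: 131 + 37.2 = 168.2 → 168
  G: 16 + 71.7 = 87.7 → 88
  B: 132 + 36.9 = 168.9 → 169
rgb(168, 88, 169) = #a858a9.

#a858a9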